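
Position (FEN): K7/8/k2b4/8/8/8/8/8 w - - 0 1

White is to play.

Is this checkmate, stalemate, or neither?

stalemate

White to move; white king on a8.
In check: no.
King squares — a7: attacked by Ka6; b7: attacked by Ka6; b8: attacked by Bd6.
Legal moves for White: none.
Not in check and no legal moves → stalemate.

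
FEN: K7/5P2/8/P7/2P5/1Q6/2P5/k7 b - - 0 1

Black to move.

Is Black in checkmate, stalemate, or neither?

stalemate

Black to move; black king on a1.
In check: no.
King squares — b1: attacked by Qb3; a2: attacked by Qb3; b2: attacked by Qb3.
Legal moves for Black: none.
Not in check and no legal moves → stalemate.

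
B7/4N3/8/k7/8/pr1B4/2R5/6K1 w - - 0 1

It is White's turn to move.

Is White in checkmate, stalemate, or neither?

neither

White to move; white king on g1.
In check: no.
Legal moves for White include: Bb7, Bc6, Bd5, Bae4, Bf3, Bg2, Bh1, Ng8, Nc8, Ng6, Nc6+, Nf5, Nd5, Bh7, Bg6, Ba6, Bf5, Bb5, ... (list truncated; more exist).
White has legal moves and is not in check → neither.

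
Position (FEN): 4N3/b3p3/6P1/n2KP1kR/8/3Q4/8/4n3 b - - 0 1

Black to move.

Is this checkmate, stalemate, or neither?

Black to move; black king on g5.
In check: yes, from the white rook on h5.
Legal moves for Black: Kxh5, Kg4, Kf4.
Black is in check but has 3 legal moves → neither.

neither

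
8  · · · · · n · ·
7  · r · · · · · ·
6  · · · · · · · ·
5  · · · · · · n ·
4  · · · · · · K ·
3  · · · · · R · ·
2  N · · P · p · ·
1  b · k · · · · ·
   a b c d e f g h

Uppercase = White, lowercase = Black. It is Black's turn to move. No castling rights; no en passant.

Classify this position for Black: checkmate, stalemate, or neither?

neither

Black to move; black king on c1.
In check: yes, from the white knight on a2.
King squares — b1: available; d1: available; b2: available; c2: available; d2: available.
Legal moves for Black: Kxd2, Kc2, Kb2, Kd1, Kb1.
Black is in check but has 5 legal moves → neither.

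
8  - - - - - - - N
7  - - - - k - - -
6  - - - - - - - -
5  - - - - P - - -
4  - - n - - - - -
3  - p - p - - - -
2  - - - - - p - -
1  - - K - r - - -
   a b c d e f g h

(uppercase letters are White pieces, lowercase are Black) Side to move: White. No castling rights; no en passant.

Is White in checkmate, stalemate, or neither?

checkmate

White to move; white king on c1.
In check: yes, from the black rook on e1.
King squares — b1: attacked by Re1; d1: attacked by Re1; b2: attacked by Nc4; c2: attacked by Pb3; d2: attacked by Nc4.
Legal moves for White: none.
In check with no legal moves → checkmate.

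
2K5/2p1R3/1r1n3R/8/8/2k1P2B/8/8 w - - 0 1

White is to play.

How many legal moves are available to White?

White to move; king on c8.
In check: yes, from the black knight on d6.
Legal moves: Kd8, Kd7, Kxc7, Rxd6.
Count: 4.

4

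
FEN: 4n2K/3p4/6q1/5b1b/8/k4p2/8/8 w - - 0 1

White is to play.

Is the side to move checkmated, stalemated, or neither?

White to move; white king on h8.
In check: no.
King squares — g7: attacked by Qg6; h7: attacked by Qg6; g8: attacked by Qg6.
Legal moves for White: none.
Not in check and no legal moves → stalemate.

stalemate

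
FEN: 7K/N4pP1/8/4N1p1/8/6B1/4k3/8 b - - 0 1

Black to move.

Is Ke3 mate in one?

no

After Ke3: white king on h8; in check: no.
White is not in check, so this cannot be checkmate.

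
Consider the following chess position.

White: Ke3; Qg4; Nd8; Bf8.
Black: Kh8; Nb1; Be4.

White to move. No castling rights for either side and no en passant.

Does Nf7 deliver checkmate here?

After Nf7: black king on h8; in check: yes, from the white knight on f7.
Black has 1 legal reply: Kh7.
In check but a legal move exists → not checkmate.

no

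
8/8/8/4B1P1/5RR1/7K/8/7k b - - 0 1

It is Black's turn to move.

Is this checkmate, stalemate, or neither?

Black to move; black king on h1.
In check: no.
King squares — g1: attacked by Rg4; g2: attacked by Kh3; h2: attacked by Kh3.
Legal moves for Black: none.
Not in check and no legal moves → stalemate.

stalemate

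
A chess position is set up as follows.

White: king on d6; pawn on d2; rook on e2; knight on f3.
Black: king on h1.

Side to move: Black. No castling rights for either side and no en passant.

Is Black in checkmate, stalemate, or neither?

Black to move; black king on h1.
In check: no.
King squares — g1: attacked by Nf3; g2: attacked by Re2; h2: attacked by Re2.
Legal moves for Black: none.
Not in check and no legal moves → stalemate.

stalemate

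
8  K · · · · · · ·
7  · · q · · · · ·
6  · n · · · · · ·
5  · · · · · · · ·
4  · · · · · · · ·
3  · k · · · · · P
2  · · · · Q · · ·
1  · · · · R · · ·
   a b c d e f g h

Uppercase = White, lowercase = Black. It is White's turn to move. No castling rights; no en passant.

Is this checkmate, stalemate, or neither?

White to move; white king on a8.
In check: yes, from the black knight on b6.
King squares — a7: attacked by Qc7; b7: attacked by Qc7; b8: attacked by Qc7.
Legal moves for White: none.
In check with no legal moves → checkmate.

checkmate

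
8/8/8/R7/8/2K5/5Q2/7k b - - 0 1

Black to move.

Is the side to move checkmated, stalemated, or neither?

Black to move; black king on h1.
In check: no.
King squares — g1: attacked by Qf2; g2: attacked by Qf2; h2: attacked by Qf2.
Legal moves for Black: none.
Not in check and no legal moves → stalemate.

stalemate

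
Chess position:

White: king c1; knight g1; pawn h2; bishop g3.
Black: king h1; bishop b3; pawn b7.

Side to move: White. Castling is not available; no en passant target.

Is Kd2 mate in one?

After Kd2: black king on h1; in check: no.
Black is not in check, so this cannot be checkmate.

no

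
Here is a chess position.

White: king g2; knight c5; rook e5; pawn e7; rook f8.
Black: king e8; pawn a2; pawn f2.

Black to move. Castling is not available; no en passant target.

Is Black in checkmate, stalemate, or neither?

Black to move; black king on e8.
In check: yes, from the white rook on f8.
King squares — d7: attacked by Nc5; e7: attacked by Re5; f7: attacked by Rf8; d8: attacked by Pe7; f8: attacked by Pe7.
Legal moves for Black: none.
In check with no legal moves → checkmate.

checkmate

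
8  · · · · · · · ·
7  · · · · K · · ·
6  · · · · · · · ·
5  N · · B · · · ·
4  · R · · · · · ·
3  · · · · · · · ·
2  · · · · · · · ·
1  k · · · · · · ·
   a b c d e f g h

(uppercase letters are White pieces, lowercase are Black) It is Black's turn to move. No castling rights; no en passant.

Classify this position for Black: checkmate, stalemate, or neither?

stalemate

Black to move; black king on a1.
In check: no.
King squares — b1: attacked by Rb4; a2: attacked by Bd5; b2: attacked by Rb4.
Legal moves for Black: none.
Not in check and no legal moves → stalemate.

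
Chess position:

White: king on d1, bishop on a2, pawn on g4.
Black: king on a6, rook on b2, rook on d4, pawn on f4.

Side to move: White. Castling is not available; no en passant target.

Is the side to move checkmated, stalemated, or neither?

White to move; white king on d1.
In check: yes, from the black rook on d4.
King squares — c1: available; e1: available; c2: attacked by Rb2; d2: attacked by Rb2; e2: attacked by Rb2.
Legal moves for White: Ke1, Kc1.
White is in check but has 2 legal moves → neither.

neither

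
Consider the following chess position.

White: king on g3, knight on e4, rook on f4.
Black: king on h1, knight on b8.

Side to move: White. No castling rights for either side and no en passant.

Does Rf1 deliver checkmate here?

After Rf1: black king on h1; in check: yes, from the white rook on f1.
King squares — g1: attacked by Rf1; g2: attacked by Kg3; h2: attacked by Kg3.
Black has no legal moves → checkmate.

yes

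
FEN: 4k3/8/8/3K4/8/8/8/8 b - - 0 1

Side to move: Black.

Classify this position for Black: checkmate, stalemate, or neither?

neither

Black to move; black king on e8.
In check: no.
Legal moves for Black: Kf8, Kd8, Kf7, Ke7, Kd7.
Black has 5 legal moves and is not in check → neither.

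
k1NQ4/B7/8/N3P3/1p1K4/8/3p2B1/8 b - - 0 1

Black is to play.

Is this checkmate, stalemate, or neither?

checkmate

Black to move; black king on a8.
In check: yes, from the white bishop on g2.
King squares — a7: attacked by Nc8; b7: attacked by Bg2; b8: attacked by Ba7.
Legal moves for Black: none.
In check with no legal moves → checkmate.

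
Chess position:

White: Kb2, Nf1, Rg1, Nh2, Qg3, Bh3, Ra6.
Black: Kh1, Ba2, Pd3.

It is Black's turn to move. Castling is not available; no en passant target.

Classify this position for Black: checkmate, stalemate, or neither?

Black to move; black king on h1.
In check: yes, from the white rook on g1.
King squares — g1: attacked by Qg3; g2: attacked by Rg1; h2: attacked by Nf1.
Legal moves for Black: none.
In check with no legal moves → checkmate.

checkmate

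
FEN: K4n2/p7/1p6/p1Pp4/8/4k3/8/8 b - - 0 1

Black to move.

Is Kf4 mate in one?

After Kf4: white king on a8; in check: no.
White is not in check, so this cannot be checkmate.

no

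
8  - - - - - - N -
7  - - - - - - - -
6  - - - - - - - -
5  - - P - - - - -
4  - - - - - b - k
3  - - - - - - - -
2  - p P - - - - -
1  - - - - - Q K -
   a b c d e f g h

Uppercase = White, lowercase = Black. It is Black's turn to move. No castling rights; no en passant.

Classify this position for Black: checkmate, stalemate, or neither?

neither

Black to move; black king on h4.
In check: no.
Legal moves for Black include: Kh5, Kg5, Kg4, Kg3, Bb8, Bc7, Bh6, Bd6, Bg5, Be5, Bg3, Be3+, Bh2+, Bd2, Bc1, b1=Q, b1=R, b1=B, ... (list truncated; more exist).
Black has legal moves and is not in check → neither.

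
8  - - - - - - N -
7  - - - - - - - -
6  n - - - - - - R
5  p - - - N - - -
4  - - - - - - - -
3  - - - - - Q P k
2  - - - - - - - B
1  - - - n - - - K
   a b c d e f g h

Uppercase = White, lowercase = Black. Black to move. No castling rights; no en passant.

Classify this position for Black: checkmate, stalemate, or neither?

Black to move; black king on h3.
In check: yes, from the white rook on h6.
King squares — g2: attacked by Kh1; h2: attacked by Kh1; g3: attacked by Bh2; g4: attacked by Qf3; h4: attacked by Pg3.
Legal moves for Black: none.
In check with no legal moves → checkmate.

checkmate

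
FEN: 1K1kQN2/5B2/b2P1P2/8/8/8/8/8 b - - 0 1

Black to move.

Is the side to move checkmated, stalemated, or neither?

Black to move; black king on d8.
In check: yes, from the white queen on e8.
King squares — c7: attacked by Pd6; d7: attacked by Qe8; e7: attacked by Pd6; c8: attacked by Kb8; e8: attacked by Bf7.
Legal moves for Black: none.
In check with no legal moves → checkmate.

checkmate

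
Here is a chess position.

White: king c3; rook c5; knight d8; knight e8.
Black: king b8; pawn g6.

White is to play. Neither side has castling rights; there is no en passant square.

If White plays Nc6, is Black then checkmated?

no

After Nc6: black king on b8; in check: yes, from the white knight on c6.
Black has 3 legal replies: Kc8, Ka8, Kb7.
In check but a legal move exists → not checkmate.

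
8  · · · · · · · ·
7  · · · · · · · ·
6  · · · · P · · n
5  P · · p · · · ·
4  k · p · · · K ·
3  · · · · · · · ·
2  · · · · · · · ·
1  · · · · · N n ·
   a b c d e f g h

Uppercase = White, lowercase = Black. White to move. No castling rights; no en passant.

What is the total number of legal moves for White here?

5

White to move; king on g4.
In check: yes, from the black knight on h6.
Legal moves: Kh5, Kg5, Kh4, Kf4, Kg3.
Count: 5.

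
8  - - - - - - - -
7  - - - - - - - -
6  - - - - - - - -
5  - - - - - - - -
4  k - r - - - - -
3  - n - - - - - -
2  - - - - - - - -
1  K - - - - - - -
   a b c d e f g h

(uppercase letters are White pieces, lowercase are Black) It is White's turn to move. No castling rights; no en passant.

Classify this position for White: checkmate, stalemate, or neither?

neither

White to move; white king on a1.
In check: yes, from the black knight on b3.
Legal moves for White: Kb2, Ka2, Kb1.
White is in check but has 3 legal moves → neither.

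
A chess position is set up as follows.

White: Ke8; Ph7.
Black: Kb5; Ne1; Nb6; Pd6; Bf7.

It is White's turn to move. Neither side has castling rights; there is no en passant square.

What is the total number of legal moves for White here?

White to move; king on e8.
In check: yes, from the black bishop on f7.
Legal moves: Kf8, Kd8, Kxf7, Ke7.
Count: 4.

4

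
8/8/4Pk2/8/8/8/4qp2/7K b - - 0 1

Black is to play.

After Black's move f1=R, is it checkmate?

yes

After f1=R: white king on h1; in check: yes, from the black rook on f1.
King squares — g1: attacked by Rf1; g2: attacked by Qe2; h2: attacked by Qe2.
White has no legal moves → checkmate.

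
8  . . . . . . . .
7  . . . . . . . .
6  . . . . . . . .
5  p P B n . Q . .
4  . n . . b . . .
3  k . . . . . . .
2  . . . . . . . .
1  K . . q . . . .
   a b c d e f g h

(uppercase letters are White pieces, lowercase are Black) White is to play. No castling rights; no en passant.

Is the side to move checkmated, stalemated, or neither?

checkmate

White to move; white king on a1.
In check: yes, from the black queen on d1.
King squares — b1: attacked by Qd1; a2: attacked by Ka3; b2: attacked by Ka3.
Legal moves for White: none.
In check with no legal moves → checkmate.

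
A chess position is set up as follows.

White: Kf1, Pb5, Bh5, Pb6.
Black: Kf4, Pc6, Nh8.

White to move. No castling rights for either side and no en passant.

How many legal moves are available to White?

White to move; king on f1.
In check: no.
Legal moves: Be8, Bf7, Bg6, Bg4, Bf3, Be2, Bd1, Kg2, Kf2, Ke2, Kg1, Ke1, bxc6, b7.
Count: 14.

14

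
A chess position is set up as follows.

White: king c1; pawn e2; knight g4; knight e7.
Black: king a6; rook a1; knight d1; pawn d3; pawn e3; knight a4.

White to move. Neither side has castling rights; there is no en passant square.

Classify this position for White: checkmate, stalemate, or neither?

checkmate

White to move; white king on c1.
In check: yes, from the black rook on a1.
King squares — b1: attacked by Ra1; d1: attacked by Ra1; b2: attacked by Nd1; c2: attacked by Pd3; d2: attacked by Pe3.
Legal moves for White: none.
In check with no legal moves → checkmate.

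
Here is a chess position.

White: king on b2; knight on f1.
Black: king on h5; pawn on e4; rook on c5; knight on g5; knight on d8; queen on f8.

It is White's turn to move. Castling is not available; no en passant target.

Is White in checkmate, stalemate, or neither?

neither

White to move; white king on b2.
In check: no.
Legal moves for White: Kb3, Ka3, Ka2, Kb1, Ka1, Ng3+, Ne3, Nh2, Nd2.
White has 9 legal moves and is not in check → neither.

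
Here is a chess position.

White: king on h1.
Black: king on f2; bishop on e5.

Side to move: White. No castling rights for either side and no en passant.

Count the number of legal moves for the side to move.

White to move; king on h1.
In check: no.
Legal moves: none.
Count: 0.

0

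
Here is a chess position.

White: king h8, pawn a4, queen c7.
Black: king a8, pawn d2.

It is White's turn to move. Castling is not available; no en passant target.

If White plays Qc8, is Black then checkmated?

no

After Qc8: black king on a8; in check: yes, from the white queen on c8.
Black has 1 legal reply: Ka7.
In check but a legal move exists → not checkmate.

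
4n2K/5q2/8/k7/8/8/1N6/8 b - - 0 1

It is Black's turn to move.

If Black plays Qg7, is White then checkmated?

After Qg7: white king on h8; in check: yes, from the black queen on g7.
King squares — g7: attacked by Ne8; h7: attacked by Qg7; g8: attacked by Qg7.
White has no legal moves → checkmate.

yes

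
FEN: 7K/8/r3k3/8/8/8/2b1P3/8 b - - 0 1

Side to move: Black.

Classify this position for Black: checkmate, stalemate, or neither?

Black to move; black king on e6.
In check: no.
Legal moves for Black include: Kf7, Ke7, Kd7, Kf6, Kd6, Kf5, Ke5, Kd5, Ra8+, Ra7, Rd6, Rc6, Rb6, Ra5, Ra4, Ra3, Ra2, Ra1, ... (list truncated; more exist).
Black has legal moves and is not in check → neither.

neither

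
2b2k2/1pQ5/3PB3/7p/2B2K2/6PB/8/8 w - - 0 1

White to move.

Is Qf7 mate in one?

yes

After Qf7: black king on f8; in check: yes, from the white queen on f7.
King squares — e7: attacked by Pd6; f7: attacked by Be6; g7: attacked by Qf7; e8: attacked by Qf7; g8: attacked by Qf7.
Black has no legal moves → checkmate.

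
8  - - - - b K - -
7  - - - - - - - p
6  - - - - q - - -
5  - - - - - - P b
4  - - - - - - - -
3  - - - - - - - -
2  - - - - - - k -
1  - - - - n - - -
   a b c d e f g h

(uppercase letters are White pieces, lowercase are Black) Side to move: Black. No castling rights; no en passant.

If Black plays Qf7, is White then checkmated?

yes

After Qf7: white king on f8; in check: yes, from the black queen on f7.
King squares — e7: attacked by Qf7; f7: attacked by Bh5; g7: attacked by Qf7; e8: attacked by Qf7; g8: attacked by Qf7.
White has no legal moves → checkmate.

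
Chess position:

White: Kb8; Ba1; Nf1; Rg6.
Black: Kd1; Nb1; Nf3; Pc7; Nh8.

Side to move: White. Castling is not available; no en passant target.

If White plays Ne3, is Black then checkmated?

After Ne3: black king on d1; in check: yes, from the white knight on e3.
Black has 4 legal replies: Ke2, Kd2, Ke1, Kc1.
In check but a legal move exists → not checkmate.

no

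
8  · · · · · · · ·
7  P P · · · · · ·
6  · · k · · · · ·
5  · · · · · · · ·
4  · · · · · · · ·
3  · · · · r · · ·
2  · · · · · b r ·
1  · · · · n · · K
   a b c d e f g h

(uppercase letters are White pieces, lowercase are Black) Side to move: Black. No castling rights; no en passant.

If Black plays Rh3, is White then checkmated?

After Rh3: white king on h1; in check: yes, from the black rook on h3.
King squares — g1: attacked by Bf2; g2: attacked by Ne1; h2: attacked by Rg2.
White has no legal moves → checkmate.

yes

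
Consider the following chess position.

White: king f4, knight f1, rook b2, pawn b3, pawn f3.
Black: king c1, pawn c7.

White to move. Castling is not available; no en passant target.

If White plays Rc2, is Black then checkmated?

After Rc2: black king on c1; in check: yes, from the white rook on c2.
Black has 3 legal replies: Kxc2, Kd1, Kb1.
In check but a legal move exists → not checkmate.

no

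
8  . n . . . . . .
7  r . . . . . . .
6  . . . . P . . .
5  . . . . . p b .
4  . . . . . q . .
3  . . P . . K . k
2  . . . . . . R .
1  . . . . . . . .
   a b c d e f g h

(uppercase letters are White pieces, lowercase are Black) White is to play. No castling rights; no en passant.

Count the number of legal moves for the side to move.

1

White to move; king on f3.
In check: yes, from the black queen on f4.
Legal moves: Ke2.
Count: 1.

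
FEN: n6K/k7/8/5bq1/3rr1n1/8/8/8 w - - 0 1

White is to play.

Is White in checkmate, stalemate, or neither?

White to move; white king on h8.
In check: no.
King squares — g7: attacked by Qg5; h7: attacked by Bf5; g8: attacked by Qg5.
Legal moves for White: none.
Not in check and no legal moves → stalemate.

stalemate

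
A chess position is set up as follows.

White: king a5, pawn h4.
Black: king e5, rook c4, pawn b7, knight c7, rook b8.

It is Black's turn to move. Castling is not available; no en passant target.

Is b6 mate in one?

yes

After b6: white king on a5; in check: yes, from the black pawn on b6.
King squares — a4: attacked by Rc4; b4: attacked by Rc4; b5: attacked by Nc7; a6: attacked by Nc7; b6: attacked by Rb8.
White has no legal moves → checkmate.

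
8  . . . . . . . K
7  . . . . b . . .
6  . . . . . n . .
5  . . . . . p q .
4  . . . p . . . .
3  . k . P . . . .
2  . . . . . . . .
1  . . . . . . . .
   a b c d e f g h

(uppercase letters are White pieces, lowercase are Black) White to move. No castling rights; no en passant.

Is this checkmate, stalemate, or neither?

White to move; white king on h8.
In check: no.
King squares — g7: attacked by Qg5; h7: attacked by Nf6; g8: attacked by Qg5.
Legal moves for White: none.
Not in check and no legal moves → stalemate.

stalemate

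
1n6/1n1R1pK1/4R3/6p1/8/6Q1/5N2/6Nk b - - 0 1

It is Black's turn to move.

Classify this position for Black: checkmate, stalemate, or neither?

Black to move; black king on h1.
In check: yes, from the white knight on f2.
King squares — g1: attacked by Qg3; g2: attacked by Qg3; h2: attacked by Qg3.
Legal moves for Black: none.
In check with no legal moves → checkmate.

checkmate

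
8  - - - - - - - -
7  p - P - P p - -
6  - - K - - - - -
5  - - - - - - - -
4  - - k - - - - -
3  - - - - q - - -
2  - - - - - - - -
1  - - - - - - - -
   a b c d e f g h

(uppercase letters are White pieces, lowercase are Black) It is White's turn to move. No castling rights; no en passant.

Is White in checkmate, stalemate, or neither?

White to move; white king on c6.
In check: no.
Legal moves for White: Kd7, Kb7, Kd6, e8=Q, e8=R, e8=B, e8=N, c8=Q, c8=R, c8=B, c8=N.
White has 11 legal moves and is not in check → neither.

neither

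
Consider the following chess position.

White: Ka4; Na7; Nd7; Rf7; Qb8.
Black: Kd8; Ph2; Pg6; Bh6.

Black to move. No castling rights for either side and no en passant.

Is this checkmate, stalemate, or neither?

Black to move; black king on d8.
In check: yes, from the white queen on b8.
King squares — c7: attacked by Qb8; d7: attacked by Rf7; e7: attacked by Rf7; c8: attacked by Na7; e8: attacked by Qb8.
Legal moves for Black: none.
In check with no legal moves → checkmate.

checkmate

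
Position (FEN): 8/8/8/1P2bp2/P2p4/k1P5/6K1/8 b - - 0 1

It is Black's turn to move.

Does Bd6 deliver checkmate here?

no

After Bd6: white king on g2; in check: no.
White is not in check, so this cannot be checkmate.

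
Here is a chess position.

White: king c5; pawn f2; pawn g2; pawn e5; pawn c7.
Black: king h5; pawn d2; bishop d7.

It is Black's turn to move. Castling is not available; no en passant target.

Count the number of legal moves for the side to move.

18

Black to move; king on h5.
In check: no.
Legal moves: Be8, Bc8, Be6, Bc6, Bf5, Bb5, Bg4, Ba4, Bh3, Kh6, Kg6, Kg5, Kh4, Kg4, d1=Q, d1=R, d1=B, d1=N.
Count: 18.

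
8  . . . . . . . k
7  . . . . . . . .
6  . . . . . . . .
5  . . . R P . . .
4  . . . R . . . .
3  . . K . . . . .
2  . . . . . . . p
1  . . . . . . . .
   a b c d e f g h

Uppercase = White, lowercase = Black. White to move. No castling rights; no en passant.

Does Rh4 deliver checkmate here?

After Rh4: black king on h8; in check: yes, from the white rook on h4.
Black has 2 legal replies: Kg8, Kg7.
In check but a legal move exists → not checkmate.

no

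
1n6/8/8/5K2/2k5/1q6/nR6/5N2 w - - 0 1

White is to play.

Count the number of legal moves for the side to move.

21

White to move; king on f5.
In check: no.
Legal moves: Kg6, Kf6, Ke6, Kg5, Ke5, Kg4, Kf4, Ke4, Rxb3, Rh2, Rg2, Rf2, Re2, Rd2, Rc2+, Rxa2, Rb1, Ng3, Ne3+, Nh2, Nd2+.
Count: 21.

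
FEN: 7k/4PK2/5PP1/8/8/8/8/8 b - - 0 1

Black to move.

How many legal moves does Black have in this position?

0

Black to move; king on h8.
In check: no.
Legal moves: none.
Count: 0.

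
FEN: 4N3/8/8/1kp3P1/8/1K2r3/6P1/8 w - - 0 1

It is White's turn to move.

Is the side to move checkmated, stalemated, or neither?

neither

White to move; white king on b3.
In check: yes, from the black rook on e3.
Legal moves for White: Kc2, Kb2, Ka2.
White is in check but has 3 legal moves → neither.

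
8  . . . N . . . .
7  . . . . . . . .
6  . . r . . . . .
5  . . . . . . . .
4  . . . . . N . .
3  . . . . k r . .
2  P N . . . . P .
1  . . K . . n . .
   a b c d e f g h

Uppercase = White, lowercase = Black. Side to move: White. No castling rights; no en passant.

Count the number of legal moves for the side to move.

White to move; king on c1.
In check: yes, from the black rook on c6.
Legal moves: Kd1, Kb1, Nxc6, Nc4+.
Count: 4.

4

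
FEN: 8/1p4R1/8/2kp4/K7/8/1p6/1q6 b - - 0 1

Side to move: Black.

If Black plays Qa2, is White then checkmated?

After Qa2: white king on a4; in check: yes, from the black queen on a2.
King squares — a3: attacked by Qa2; b3: attacked by Qa2; b4: attacked by Kc5; a5: attacked by Qa2; b5: attacked by Kc5.
White has no legal moves → checkmate.

yes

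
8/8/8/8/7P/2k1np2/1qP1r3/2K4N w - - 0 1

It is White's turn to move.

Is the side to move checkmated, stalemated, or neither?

White to move; white king on c1.
In check: yes, from the black queen on b2.
King squares — b1: attacked by Qb2; d1: attacked by Ne3; b2: attacked by Kc3; c2: own pawn; d2: attacked by Re2.
Legal moves for White: none.
In check with no legal moves → checkmate.

checkmate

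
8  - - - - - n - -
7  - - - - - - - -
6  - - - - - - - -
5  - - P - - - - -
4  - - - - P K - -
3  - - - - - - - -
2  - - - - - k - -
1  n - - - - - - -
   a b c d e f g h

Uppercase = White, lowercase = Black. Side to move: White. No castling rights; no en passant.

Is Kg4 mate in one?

After Kg4: black king on f2; in check: no.
Black is not in check, so this cannot be checkmate.

no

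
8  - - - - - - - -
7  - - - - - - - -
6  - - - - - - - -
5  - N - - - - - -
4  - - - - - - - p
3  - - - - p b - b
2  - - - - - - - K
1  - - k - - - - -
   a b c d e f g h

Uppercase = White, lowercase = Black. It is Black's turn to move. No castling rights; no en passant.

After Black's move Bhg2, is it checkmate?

After Bhg2: white king on h2; in check: no.
White is not in check, so this cannot be checkmate.

no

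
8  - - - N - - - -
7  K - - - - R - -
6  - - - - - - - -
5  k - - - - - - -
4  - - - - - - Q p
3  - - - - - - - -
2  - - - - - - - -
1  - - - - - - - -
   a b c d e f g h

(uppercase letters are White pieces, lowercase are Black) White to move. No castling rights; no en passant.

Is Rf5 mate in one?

yes

After Rf5: black king on a5; in check: yes, from the white rook on f5.
King squares — a4: attacked by Qg4; b4: attacked by Qg4; b5: attacked by Rf5; a6: attacked by Ka7; b6: attacked by Ka7.
Black has no legal moves → checkmate.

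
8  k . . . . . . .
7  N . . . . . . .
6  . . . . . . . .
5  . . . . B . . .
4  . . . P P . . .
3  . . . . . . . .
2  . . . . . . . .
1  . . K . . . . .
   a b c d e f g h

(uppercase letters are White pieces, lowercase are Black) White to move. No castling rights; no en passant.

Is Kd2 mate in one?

After Kd2: black king on a8; in check: no.
Black is not in check, so this cannot be checkmate.

no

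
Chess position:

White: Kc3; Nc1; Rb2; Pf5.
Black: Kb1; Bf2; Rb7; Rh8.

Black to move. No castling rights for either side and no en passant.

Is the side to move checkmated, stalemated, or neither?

Black to move; black king on b1.
In check: yes, from the white rook on b2.
King squares — a1: available; c1: available; a2: attacked by Nc1; b2: attacked by Kc3; c2: attacked by Rb2.
Legal moves for Black: Kxc1, Ka1, Rxb2.
Black is in check but has 3 legal moves → neither.

neither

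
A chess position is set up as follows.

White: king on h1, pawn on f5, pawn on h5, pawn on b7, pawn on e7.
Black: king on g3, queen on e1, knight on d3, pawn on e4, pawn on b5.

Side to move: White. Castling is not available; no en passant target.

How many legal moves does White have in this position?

0

White to move; king on h1.
In check: yes, from the black queen on e1.
Legal moves: none.
Count: 0.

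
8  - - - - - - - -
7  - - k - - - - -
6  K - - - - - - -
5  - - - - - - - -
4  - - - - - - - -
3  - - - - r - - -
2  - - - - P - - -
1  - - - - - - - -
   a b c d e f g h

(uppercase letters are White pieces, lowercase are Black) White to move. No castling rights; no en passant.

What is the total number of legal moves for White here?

White to move; king on a6.
In check: no.
Legal moves: Ka7, Kb5, Ka5.
Count: 3.

3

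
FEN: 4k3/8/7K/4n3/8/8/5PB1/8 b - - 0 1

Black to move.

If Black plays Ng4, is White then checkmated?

After Ng4: white king on h6; in check: yes, from the black knight on g4.
White has 5 legal replies: Kh7, Kg7, Kg6, Kh5, Kg5.
In check but a legal move exists → not checkmate.

no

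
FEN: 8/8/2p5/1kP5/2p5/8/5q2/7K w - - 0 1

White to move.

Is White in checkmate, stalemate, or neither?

stalemate

White to move; white king on h1.
In check: no.
King squares — g1: attacked by Qf2; g2: attacked by Qf2; h2: attacked by Qf2.
Legal moves for White: none.
Not in check and no legal moves → stalemate.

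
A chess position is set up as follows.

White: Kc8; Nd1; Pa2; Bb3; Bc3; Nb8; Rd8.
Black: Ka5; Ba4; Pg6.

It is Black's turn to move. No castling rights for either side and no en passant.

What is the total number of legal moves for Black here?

2

Black to move; king on a5.
In check: yes, from the white bishop on c3.
Legal moves: Kb6, Kb5.
Count: 2.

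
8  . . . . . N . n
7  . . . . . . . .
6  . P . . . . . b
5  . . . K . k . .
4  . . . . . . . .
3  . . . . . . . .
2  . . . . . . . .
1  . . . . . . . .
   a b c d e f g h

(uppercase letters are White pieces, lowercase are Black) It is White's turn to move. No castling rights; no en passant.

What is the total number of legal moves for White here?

10

White to move; king on d5.
In check: no.
Legal moves: Nh7, Nd7, Ng6, Ne6, Kd6, Kc6, Kc5, Kd4, Kc4, b7.
Count: 10.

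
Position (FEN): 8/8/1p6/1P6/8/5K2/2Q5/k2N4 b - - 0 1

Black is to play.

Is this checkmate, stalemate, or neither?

Black to move; black king on a1.
In check: no.
King squares — b1: attacked by Qc2; a2: attacked by Qc2; b2: attacked by Nd1.
Legal moves for Black: none.
Not in check and no legal moves → stalemate.

stalemate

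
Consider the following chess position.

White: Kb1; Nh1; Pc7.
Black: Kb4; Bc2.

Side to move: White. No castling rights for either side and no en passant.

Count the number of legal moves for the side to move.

5

White to move; king on b1.
In check: yes, from the black bishop on c2.
Legal moves: Kxc2, Kb2, Ka2, Kc1, Ka1.
Count: 5.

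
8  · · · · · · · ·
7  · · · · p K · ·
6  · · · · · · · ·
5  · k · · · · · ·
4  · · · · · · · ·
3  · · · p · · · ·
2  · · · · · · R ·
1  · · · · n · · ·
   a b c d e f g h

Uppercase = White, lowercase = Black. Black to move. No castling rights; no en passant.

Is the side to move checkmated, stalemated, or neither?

neither

Black to move; black king on b5.
In check: no.
Legal moves for Black: Kc6, Kb6, Ka6, Kc5, Ka5, Kc4, Kb4, Ka4, Nf3, Nxg2, Nc2, e6, d2, e5.
Black has 14 legal moves and is not in check → neither.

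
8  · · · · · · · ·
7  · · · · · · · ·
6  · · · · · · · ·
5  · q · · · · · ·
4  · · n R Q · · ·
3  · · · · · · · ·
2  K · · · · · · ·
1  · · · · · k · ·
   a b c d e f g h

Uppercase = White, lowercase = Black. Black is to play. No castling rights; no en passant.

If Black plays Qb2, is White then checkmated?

After Qb2: white king on a2; in check: yes, from the black queen on b2.
King squares — a1: attacked by Qb2; b1: attacked by Qb2; b2: attacked by Nc4; a3: attacked by Qb2; b3: attacked by Qb2.
White has no legal moves → checkmate.

yes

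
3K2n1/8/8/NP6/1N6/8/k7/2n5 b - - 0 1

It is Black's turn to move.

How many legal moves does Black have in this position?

4

Black to move; king on a2.
In check: yes, from the white knight on b4.
Legal moves: Ka3, Kb2, Kb1, Ka1.
Count: 4.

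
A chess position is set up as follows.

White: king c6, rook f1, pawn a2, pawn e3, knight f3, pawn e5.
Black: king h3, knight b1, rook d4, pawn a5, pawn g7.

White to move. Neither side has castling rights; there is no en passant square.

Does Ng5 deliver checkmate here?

After Ng5: black king on h3; in check: yes, from the white knight on g5.
Black has 5 legal replies: Kh4, Kg4, Kg3, Kh2, Kg2.
In check but a legal move exists → not checkmate.

no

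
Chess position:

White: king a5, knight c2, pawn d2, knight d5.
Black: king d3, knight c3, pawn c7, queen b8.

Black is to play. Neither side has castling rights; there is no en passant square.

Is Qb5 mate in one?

yes

After Qb5: white king on a5; in check: yes, from the black queen on b5.
King squares — a4: attacked by Nc3; b4: attacked by Qb5; b5: attacked by Nc3; a6: attacked by Qb5; b6: attacked by Qb5.
White has no legal moves → checkmate.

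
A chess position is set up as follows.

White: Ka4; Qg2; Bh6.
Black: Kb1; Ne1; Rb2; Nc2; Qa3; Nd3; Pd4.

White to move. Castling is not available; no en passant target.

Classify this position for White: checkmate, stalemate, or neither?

checkmate

White to move; white king on a4.
In check: yes, from the black queen on a3.
King squares — a3: attacked by Nc2; b3: attacked by Rb2; b4: attacked by Rb2; a5: attacked by Qa3; b5: attacked by Rb2.
Legal moves for White: none.
In check with no legal moves → checkmate.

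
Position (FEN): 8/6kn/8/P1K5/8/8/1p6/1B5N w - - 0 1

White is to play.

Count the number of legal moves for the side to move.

18

White to move; king on c5.
In check: no.
Legal moves: Kd6, Kc6, Kb6, Kd5, Kb5, Kd4, Kc4, Kb4, Ng3, Nf2, Bxh7, Bg6, Bf5, Be4, Bd3, Bc2, Ba2, a6.
Count: 18.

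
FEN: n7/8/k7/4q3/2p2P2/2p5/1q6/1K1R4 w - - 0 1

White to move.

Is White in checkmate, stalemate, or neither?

White to move; white king on b1.
In check: yes, from the black queen on b2.
King squares — a1: attacked by Qb2; c1: attacked by Qb2; a2: attacked by Qb2; b2: attacked by Pc3; c2: attacked by Qb2.
Legal moves for White: none.
In check with no legal moves → checkmate.

checkmate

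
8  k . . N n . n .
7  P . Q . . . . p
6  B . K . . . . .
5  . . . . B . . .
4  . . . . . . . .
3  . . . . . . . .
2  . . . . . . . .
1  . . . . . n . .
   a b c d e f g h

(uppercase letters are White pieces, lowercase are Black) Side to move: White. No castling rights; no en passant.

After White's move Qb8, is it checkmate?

yes

After Qb8: black king on a8; in check: yes, from the white queen on b8.
King squares — a7: attacked by Qb8; b7: attacked by Ba6; b8: attacked by Be5.
Black has no legal moves → checkmate.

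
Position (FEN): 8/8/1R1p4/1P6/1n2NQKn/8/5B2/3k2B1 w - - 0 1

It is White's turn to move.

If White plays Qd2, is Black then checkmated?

After Qd2: black king on d1; in check: yes, from the white queen on d2.
King squares — c1: attacked by Qd2; e1: attacked by Qd2; c2: attacked by Qd2; d2: attacked by Ne4; e2: attacked by Qd2.
Black has no legal moves → checkmate.

yes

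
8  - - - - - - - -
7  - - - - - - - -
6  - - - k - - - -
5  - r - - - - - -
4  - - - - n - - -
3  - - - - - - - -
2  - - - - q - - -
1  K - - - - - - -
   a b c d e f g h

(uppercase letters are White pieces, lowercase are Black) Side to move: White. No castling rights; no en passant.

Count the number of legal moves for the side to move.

White to move; king on a1.
In check: no.
Legal moves: none.
Count: 0.

0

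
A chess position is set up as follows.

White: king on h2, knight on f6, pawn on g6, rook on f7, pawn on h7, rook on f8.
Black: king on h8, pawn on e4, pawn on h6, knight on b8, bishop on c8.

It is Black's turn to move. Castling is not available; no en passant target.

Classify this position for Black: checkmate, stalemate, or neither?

checkmate

Black to move; black king on h8.
In check: yes, from the white rook on f8.
King squares — g7: attacked by Rf7; h7: attacked by Nf6; g8: attacked by Nf6.
Legal moves for Black: none.
In check with no legal moves → checkmate.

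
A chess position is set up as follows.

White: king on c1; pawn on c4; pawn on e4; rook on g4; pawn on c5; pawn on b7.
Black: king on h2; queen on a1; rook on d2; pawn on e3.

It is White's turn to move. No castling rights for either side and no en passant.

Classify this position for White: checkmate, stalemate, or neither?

White to move; white king on c1.
In check: yes, from the black queen on a1.
King squares — b1: attacked by Qa1; d1: attacked by Qa1; b2: attacked by Qa1; c2: attacked by Rd2; d2: attacked by Pe3.
Legal moves for White: none.
In check with no legal moves → checkmate.

checkmate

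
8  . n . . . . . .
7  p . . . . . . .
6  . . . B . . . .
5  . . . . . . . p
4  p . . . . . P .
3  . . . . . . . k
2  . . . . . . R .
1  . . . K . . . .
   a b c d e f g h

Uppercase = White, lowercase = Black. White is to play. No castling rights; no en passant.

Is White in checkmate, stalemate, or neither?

White to move; white king on d1.
In check: no.
Legal moves for White include: Bf8, Bxb8, Be7, Bc7, Be5, Bc5, Bf4, Bb4, Bg3, Ba3, Bh2, Rg3+, Rh2+, Rf2, Re2, Rd2, Rc2, Rb2, ... (list truncated; more exist).
White has legal moves and is not in check → neither.

neither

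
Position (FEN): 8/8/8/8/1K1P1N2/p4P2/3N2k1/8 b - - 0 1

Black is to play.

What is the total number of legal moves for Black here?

Black to move; king on g2.
In check: yes, from the white knight on f4.
Legal moves: Kg3, Kh2, Kf2, Kh1, Kg1.
Count: 5.

5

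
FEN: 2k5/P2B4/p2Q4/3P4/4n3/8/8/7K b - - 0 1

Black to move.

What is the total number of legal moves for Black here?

2

Black to move; king on c8.
In check: yes, from the white bishop on d7.
Legal moves: Kd8, Kb7.
Count: 2.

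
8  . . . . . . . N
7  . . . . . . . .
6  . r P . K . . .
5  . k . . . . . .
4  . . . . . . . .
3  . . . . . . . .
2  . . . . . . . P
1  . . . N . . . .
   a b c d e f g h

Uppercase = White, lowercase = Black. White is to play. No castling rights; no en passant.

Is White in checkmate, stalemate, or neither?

neither

White to move; white king on e6.
In check: no.
Legal moves for White: Nf7, Ng6, Kf7, Ke7, Kd7, Kf6, Kd6, Kf5, Ke5, Kd5, Ne3, Nc3+, Nf2, Nb2, h3, h4.
White has 16 legal moves and is not in check → neither.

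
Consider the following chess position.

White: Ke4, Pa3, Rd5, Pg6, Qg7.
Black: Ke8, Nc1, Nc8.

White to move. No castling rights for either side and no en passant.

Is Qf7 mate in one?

After Qf7: black king on e8; in check: yes, from the white queen on f7.
King squares — d7: attacked by Rd5; e7: attacked by Qf7; f7: attacked by Pg6; d8: attacked by Rd5; f8: attacked by Qf7.
Black has no legal moves → checkmate.

yes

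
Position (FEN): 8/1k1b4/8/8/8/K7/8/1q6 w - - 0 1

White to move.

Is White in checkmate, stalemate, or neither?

White to move; white king on a3.
In check: no.
King squares — a2: attacked by Qb1; b2: attacked by Qb1; b3: attacked by Qb1; a4: attacked by Bd7; b4: attacked by Qb1.
Legal moves for White: none.
Not in check and no legal moves → stalemate.

stalemate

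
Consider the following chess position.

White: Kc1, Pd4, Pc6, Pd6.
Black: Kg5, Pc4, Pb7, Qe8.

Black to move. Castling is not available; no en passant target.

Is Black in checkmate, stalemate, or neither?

Black to move; black king on g5.
In check: no.
Legal moves for Black include: Qh8, Qg8, Qf8, Qd8, Qc8, Qb8, Qa8, Qf7, Qe7, Qd7, Qg6, Qe6, Qxc6, Qh5, Qe5, Qe4, Qe3+, Qe2, ... (list truncated; more exist).
Black has legal moves and is not in check → neither.

neither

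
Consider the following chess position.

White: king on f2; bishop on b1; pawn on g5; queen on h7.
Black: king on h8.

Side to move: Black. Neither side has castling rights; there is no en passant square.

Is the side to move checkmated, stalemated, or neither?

Black to move; black king on h8.
In check: yes, from the white queen on h7.
King squares — g7: attacked by Qh7; h7: attacked by Bb1; g8: attacked by Qh7.
Legal moves for Black: none.
In check with no legal moves → checkmate.

checkmate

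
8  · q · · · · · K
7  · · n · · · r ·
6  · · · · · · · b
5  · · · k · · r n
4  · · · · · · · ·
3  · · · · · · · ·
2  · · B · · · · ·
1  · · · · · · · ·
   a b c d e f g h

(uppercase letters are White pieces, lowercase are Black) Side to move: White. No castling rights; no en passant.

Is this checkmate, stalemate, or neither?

White to move; white king on h8.
In check: yes, from the black queen on b8.
King squares — g7: attacked by Rg5; h7: attacked by Rg7; g8: attacked by Rg7.
Legal moves for White: none.
In check with no legal moves → checkmate.

checkmate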